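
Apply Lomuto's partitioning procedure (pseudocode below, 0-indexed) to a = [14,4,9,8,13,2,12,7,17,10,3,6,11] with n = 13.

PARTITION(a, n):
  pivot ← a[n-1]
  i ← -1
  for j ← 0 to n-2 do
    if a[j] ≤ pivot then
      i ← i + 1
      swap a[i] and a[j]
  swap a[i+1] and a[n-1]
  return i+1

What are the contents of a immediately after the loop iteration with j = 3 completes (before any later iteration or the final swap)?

[4,9,8,14,13,2,12,7,17,10,3,6,11]

pivot=11, i=-1
j=0: 14>11, skip
j=1: 4≤11, i=0, swap(0,1) ⇒ [4,14,9,8,13,2,12,7,17,10,3,6,11]
j=2: 9≤11, i=1, swap(1,2) ⇒ [4,9,14,8,13,2,12,7,17,10,3,6,11]
j=3: 8≤11, i=2, swap(2,3) ⇒ [4,9,8,14,13,2,12,7,17,10,3,6,11]
(after j=3) a = [4,9,8,14,13,2,12,7,17,10,3,6,11]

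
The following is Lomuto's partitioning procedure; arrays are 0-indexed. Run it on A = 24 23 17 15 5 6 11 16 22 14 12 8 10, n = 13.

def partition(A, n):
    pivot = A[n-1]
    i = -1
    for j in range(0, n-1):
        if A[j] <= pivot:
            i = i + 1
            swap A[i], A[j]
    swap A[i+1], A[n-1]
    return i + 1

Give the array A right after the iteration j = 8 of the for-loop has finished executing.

pivot = A[12] = 10; i = -1
j=0: A[0]=24 > 10 → no swap
j=1: A[1]=23 > 10 → no swap
j=2: A[2]=17 > 10 → no swap
j=3: A[3]=15 > 10 → no swap
j=4: A[4]=5 ≤ 10 → i=0, swap A[0],A[4] → 5 23 17 15 24 6 11 16 22 14 12 8 10
j=5: A[5]=6 ≤ 10 → i=1, swap A[1],A[5] → 5 6 17 15 24 23 11 16 22 14 12 8 10
j=6: A[6]=11 > 10 → no swap
j=7: A[7]=16 > 10 → no swap
j=8: A[8]=22 > 10 → no swap
(after j=8) A = 5 6 17 15 24 23 11 16 22 14 12 8 10

5 6 17 15 24 23 11 16 22 14 12 8 10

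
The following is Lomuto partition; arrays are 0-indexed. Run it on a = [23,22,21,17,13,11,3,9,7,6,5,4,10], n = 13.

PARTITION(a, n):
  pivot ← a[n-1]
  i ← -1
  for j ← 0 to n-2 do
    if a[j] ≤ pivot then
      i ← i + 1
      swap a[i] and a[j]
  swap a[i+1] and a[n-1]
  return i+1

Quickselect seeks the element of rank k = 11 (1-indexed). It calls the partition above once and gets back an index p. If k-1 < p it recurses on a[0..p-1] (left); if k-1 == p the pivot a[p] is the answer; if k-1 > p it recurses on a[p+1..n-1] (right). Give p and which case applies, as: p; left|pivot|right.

6; right

pivot=10, i=-1
j=0: 23>10, skip
j=1: 22>10, skip
j=2: 21>10, skip
j=3: 17>10, skip
j=4: 13>10, skip
j=5: 11>10, skip
j=6: 3≤10, i=0, swap(0,6) ⇒ [3,22,21,17,13,11,23,9,7,6,5,4,10]
j=7: 9≤10, i=1, swap(1,7) ⇒ [3,9,21,17,13,11,23,22,7,6,5,4,10]
j=8: 7≤10, i=2, swap(2,8) ⇒ [3,9,7,17,13,11,23,22,21,6,5,4,10]
j=9: 6≤10, i=3, swap(3,9) ⇒ [3,9,7,6,13,11,23,22,21,17,5,4,10]
j=10: 5≤10, i=4, swap(4,10) ⇒ [3,9,7,6,5,11,23,22,21,17,13,4,10]
j=11: 4≤10, i=5, swap(5,11) ⇒ [3,9,7,6,5,4,23,22,21,17,13,11,10]
swap(6,12) ⇒ [3,9,7,6,5,4,10,22,21,17,13,11,23]; return 6
p = 6; k-1 = 10 > 6 ⇒ right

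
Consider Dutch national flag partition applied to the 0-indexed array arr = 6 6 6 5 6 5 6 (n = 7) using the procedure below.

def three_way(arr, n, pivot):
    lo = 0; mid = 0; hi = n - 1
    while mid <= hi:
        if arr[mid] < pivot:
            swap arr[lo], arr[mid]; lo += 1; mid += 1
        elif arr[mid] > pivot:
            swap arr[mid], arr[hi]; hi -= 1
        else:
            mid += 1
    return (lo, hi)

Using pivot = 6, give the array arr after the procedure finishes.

5 5 6 6 6 6 6

pivot = 6; lo=0, mid=0, hi=6
arr[mid]=6=6: mid=1
arr[mid]=6=6: mid=2
arr[mid]=6=6: mid=3
arr[mid]=5<6: swap arr[0],arr[3]; lo=1,mid=4 → 5 6 6 6 6 5 6
arr[mid]=6=6: mid=5
arr[mid]=5<6: swap arr[1],arr[5]; lo=2,mid=6 → 5 5 6 6 6 6 6
arr[mid]=6=6: mid=7
end: lo=2, hi=6; arr = 5 5 6 6 6 6 6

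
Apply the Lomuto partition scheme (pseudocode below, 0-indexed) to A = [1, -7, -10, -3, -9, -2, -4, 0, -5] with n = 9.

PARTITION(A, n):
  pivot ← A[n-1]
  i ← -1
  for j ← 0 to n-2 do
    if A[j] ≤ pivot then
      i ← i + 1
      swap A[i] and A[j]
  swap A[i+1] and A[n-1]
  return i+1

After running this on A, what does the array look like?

pivot = A[8] = -5; i = -1
j=0: A[0]=1 > -5 → no swap
j=1: A[1]=-7 ≤ -5 → i=0, swap A[0],A[1] → [-7, 1, -10, -3, -9, -2, -4, 0, -5]
j=2: A[2]=-10 ≤ -5 → i=1, swap A[1],A[2] → [-7, -10, 1, -3, -9, -2, -4, 0, -5]
j=3: A[3]=-3 > -5 → no swap
j=4: A[4]=-9 ≤ -5 → i=2, swap A[2],A[4] → [-7, -10, -9, -3, 1, -2, -4, 0, -5]
j=5: A[5]=-2 > -5 → no swap
j=6: A[6]=-4 > -5 → no swap
j=7: A[7]=0 > -5 → no swap
final swap A[3],A[8] → [-7, -10, -9, -5, 1, -2, -4, 0, -3]; return 3

[-7, -10, -9, -5, 1, -2, -4, 0, -3]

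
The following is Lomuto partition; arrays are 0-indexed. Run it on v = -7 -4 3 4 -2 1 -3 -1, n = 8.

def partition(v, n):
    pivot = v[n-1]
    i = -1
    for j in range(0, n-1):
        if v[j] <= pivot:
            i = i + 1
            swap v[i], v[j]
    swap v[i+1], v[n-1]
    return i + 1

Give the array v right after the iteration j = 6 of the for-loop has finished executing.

pivot=-1, i=-1
j=0: -7≤-1, i=0, swap(0,0) ⇒ -7 -4 3 4 -2 1 -3 -1
j=1: -4≤-1, i=1, swap(1,1) ⇒ -7 -4 3 4 -2 1 -3 -1
j=2: 3>-1, skip
j=3: 4>-1, skip
j=4: -2≤-1, i=2, swap(2,4) ⇒ -7 -4 -2 4 3 1 -3 -1
j=5: 1>-1, skip
j=6: -3≤-1, i=3, swap(3,6) ⇒ -7 -4 -2 -3 3 1 4 -1
(after j=6) v = -7 -4 -2 -3 3 1 4 -1

-7 -4 -2 -3 3 1 4 -1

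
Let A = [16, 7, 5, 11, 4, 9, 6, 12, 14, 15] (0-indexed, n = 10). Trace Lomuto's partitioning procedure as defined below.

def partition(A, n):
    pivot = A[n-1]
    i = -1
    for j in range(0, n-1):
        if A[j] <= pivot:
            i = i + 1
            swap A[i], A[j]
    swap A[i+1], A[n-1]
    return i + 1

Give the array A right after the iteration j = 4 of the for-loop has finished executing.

[7, 5, 11, 4, 16, 9, 6, 12, 14, 15]

pivot = A[9] = 15; i = -1
j=0: A[0]=16 > 15 → no swap
j=1: A[1]=7 ≤ 15 → i=0, swap A[0],A[1] → [7, 16, 5, 11, 4, 9, 6, 12, 14, 15]
j=2: A[2]=5 ≤ 15 → i=1, swap A[1],A[2] → [7, 5, 16, 11, 4, 9, 6, 12, 14, 15]
j=3: A[3]=11 ≤ 15 → i=2, swap A[2],A[3] → [7, 5, 11, 16, 4, 9, 6, 12, 14, 15]
j=4: A[4]=4 ≤ 15 → i=3, swap A[3],A[4] → [7, 5, 11, 4, 16, 9, 6, 12, 14, 15]
(after j=4) A = [7, 5, 11, 4, 16, 9, 6, 12, 14, 15]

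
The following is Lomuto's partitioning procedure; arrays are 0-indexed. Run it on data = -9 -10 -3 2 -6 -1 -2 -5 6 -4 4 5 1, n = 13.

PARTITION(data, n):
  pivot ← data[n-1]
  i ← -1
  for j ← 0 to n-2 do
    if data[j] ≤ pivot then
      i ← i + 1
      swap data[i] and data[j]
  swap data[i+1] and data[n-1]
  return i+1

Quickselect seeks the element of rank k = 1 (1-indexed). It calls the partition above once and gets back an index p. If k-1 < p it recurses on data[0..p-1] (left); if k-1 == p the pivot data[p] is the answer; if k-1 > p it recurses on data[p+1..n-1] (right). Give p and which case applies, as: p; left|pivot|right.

pivot = data[12] = 1; i = -1
j=0: data[0]=-9 ≤ 1 → i=0, swap data[0],data[0] (no change) → -9 -10 -3 2 -6 -1 -2 -5 6 -4 4 5 1
j=1: data[1]=-10 ≤ 1 → i=1, swap data[1],data[1] (no change) → -9 -10 -3 2 -6 -1 -2 -5 6 -4 4 5 1
j=2: data[2]=-3 ≤ 1 → i=2, swap data[2],data[2] (no change) → -9 -10 -3 2 -6 -1 -2 -5 6 -4 4 5 1
j=3: data[3]=2 > 1 → no swap
j=4: data[4]=-6 ≤ 1 → i=3, swap data[3],data[4] → -9 -10 -3 -6 2 -1 -2 -5 6 -4 4 5 1
j=5: data[5]=-1 ≤ 1 → i=4, swap data[4],data[5] → -9 -10 -3 -6 -1 2 -2 -5 6 -4 4 5 1
j=6: data[6]=-2 ≤ 1 → i=5, swap data[5],data[6] → -9 -10 -3 -6 -1 -2 2 -5 6 -4 4 5 1
j=7: data[7]=-5 ≤ 1 → i=6, swap data[6],data[7] → -9 -10 -3 -6 -1 -2 -5 2 6 -4 4 5 1
j=8: data[8]=6 > 1 → no swap
j=9: data[9]=-4 ≤ 1 → i=7, swap data[7],data[9] → -9 -10 -3 -6 -1 -2 -5 -4 6 2 4 5 1
j=10: data[10]=4 > 1 → no swap
j=11: data[11]=5 > 1 → no swap
final swap data[8],data[12] → -9 -10 -3 -6 -1 -2 -5 -4 1 2 4 5 6; return 8
p = 8; k-1 = 0 < 8 ⇒ left

8; left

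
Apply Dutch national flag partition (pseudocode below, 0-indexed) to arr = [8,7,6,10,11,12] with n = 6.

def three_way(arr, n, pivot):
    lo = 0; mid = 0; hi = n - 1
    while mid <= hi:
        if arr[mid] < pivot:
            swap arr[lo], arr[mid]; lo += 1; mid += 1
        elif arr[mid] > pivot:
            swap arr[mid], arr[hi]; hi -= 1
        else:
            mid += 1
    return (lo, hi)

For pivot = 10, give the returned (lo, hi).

(3, 3)

lo=0 mid=0 hi=5
8<10: swap(0,0), lo=1 mid=1 ⇒ [8,7,6,10,11,12]
7<10: swap(1,1), lo=2 mid=2 ⇒ [8,7,6,10,11,12]
6<10: swap(2,2), lo=3 mid=3 ⇒ [8,7,6,10,11,12]
10=10: mid=4
11>10: swap(4,5), hi=4 ⇒ [8,7,6,10,12,11]
12>10: swap(4,4), hi=3 ⇒ [8,7,6,10,12,11]
done. lo=3 hi=3; arr=[8,7,6,10,12,11]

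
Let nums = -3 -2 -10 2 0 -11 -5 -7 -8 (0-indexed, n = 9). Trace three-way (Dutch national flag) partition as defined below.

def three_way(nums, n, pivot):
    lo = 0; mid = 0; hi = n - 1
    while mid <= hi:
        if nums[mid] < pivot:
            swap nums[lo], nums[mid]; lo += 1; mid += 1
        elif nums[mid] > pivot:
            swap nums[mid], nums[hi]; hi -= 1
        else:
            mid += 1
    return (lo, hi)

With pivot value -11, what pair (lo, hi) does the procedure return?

(0, 0)

pivot = -11; lo=0, mid=0, hi=8
nums[mid]=-3>-11: swap nums[0],nums[8]; hi=7 → -8 -2 -10 2 0 -11 -5 -7 -3
nums[mid]=-8>-11: swap nums[0],nums[7]; hi=6 → -7 -2 -10 2 0 -11 -5 -8 -3
nums[mid]=-7>-11: swap nums[0],nums[6]; hi=5 → -5 -2 -10 2 0 -11 -7 -8 -3
nums[mid]=-5>-11: swap nums[0],nums[5]; hi=4 → -11 -2 -10 2 0 -5 -7 -8 -3
nums[mid]=-11=-11: mid=1
nums[mid]=-2>-11: swap nums[1],nums[4]; hi=3 → -11 0 -10 2 -2 -5 -7 -8 -3
nums[mid]=0>-11: swap nums[1],nums[3]; hi=2 → -11 2 -10 0 -2 -5 -7 -8 -3
nums[mid]=2>-11: swap nums[1],nums[2]; hi=1 → -11 -10 2 0 -2 -5 -7 -8 -3
nums[mid]=-10>-11: swap nums[1],nums[1]; hi=0 → -11 -10 2 0 -2 -5 -7 -8 -3
end: lo=0, hi=0; nums = -11 -10 2 0 -2 -5 -7 -8 -3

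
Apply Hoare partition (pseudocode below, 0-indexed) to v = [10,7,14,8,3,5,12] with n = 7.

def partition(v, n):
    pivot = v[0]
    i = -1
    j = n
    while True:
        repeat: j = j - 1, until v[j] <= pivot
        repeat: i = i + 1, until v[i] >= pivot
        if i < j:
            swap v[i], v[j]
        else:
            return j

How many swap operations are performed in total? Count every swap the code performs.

pivot = v[0] = 10; i = -1, j = 7
j→5 (v[5]=5≤10), i→0 (v[0]=10≥10); i<j, swap → [5,7,14,8,3,10,12]
j→4 (v[4]=3≤10), i→2 (v[2]=14≥10); i<j, swap → [5,7,3,8,14,10,12]
j→3, i→4; i≥j, return j=3. v = [5,7,3,8,14,10,12]

2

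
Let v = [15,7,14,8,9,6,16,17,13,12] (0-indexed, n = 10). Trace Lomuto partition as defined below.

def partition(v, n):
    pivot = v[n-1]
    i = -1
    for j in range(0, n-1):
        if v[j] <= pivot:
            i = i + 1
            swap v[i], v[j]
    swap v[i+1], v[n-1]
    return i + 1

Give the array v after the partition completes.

[7,8,9,6,12,15,16,17,13,14]

pivot = v[9] = 12; i = -1
j=0: v[0]=15 > 12 → no swap
j=1: v[1]=7 ≤ 12 → i=0, swap v[0],v[1] → [7,15,14,8,9,6,16,17,13,12]
j=2: v[2]=14 > 12 → no swap
j=3: v[3]=8 ≤ 12 → i=1, swap v[1],v[3] → [7,8,14,15,9,6,16,17,13,12]
j=4: v[4]=9 ≤ 12 → i=2, swap v[2],v[4] → [7,8,9,15,14,6,16,17,13,12]
j=5: v[5]=6 ≤ 12 → i=3, swap v[3],v[5] → [7,8,9,6,14,15,16,17,13,12]
j=6: v[6]=16 > 12 → no swap
j=7: v[7]=17 > 12 → no swap
j=8: v[8]=13 > 12 → no swap
final swap v[4],v[9] → [7,8,9,6,12,15,16,17,13,14]; return 4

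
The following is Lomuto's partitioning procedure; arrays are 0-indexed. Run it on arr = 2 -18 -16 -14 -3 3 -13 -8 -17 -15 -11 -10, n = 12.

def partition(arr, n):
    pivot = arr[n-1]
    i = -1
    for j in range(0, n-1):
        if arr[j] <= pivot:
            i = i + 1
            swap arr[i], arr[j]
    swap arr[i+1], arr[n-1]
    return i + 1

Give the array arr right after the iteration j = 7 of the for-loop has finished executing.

pivot = arr[11] = -10; i = -1
j=0: arr[0]=2 > -10 → no swap
j=1: arr[1]=-18 ≤ -10 → i=0, swap arr[0],arr[1] → -18 2 -16 -14 -3 3 -13 -8 -17 -15 -11 -10
j=2: arr[2]=-16 ≤ -10 → i=1, swap arr[1],arr[2] → -18 -16 2 -14 -3 3 -13 -8 -17 -15 -11 -10
j=3: arr[3]=-14 ≤ -10 → i=2, swap arr[2],arr[3] → -18 -16 -14 2 -3 3 -13 -8 -17 -15 -11 -10
j=4: arr[4]=-3 > -10 → no swap
j=5: arr[5]=3 > -10 → no swap
j=6: arr[6]=-13 ≤ -10 → i=3, swap arr[3],arr[6] → -18 -16 -14 -13 -3 3 2 -8 -17 -15 -11 -10
j=7: arr[7]=-8 > -10 → no swap
(after j=7) arr = -18 -16 -14 -13 -3 3 2 -8 -17 -15 -11 -10

-18 -16 -14 -13 -3 3 2 -8 -17 -15 -11 -10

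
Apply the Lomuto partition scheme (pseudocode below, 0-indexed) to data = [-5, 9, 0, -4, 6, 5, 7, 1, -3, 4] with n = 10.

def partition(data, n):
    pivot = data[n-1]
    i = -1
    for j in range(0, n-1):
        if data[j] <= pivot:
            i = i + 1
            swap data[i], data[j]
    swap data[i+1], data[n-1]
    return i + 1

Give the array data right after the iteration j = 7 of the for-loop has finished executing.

[-5, 0, -4, 1, 6, 5, 7, 9, -3, 4]

pivot=4, i=-1
j=0: -5≤4, i=0, swap(0,0) ⇒ [-5, 9, 0, -4, 6, 5, 7, 1, -3, 4]
j=1: 9>4, skip
j=2: 0≤4, i=1, swap(1,2) ⇒ [-5, 0, 9, -4, 6, 5, 7, 1, -3, 4]
j=3: -4≤4, i=2, swap(2,3) ⇒ [-5, 0, -4, 9, 6, 5, 7, 1, -3, 4]
j=4: 6>4, skip
j=5: 5>4, skip
j=6: 7>4, skip
j=7: 1≤4, i=3, swap(3,7) ⇒ [-5, 0, -4, 1, 6, 5, 7, 9, -3, 4]
(after j=7) data = [-5, 0, -4, 1, 6, 5, 7, 9, -3, 4]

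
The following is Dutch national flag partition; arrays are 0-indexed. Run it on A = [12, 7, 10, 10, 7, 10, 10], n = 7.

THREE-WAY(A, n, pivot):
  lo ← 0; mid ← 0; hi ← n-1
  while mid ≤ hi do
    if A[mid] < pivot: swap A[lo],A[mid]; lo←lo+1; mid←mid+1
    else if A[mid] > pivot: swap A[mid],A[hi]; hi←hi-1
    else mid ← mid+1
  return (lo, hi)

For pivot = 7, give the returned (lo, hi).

pivot = 7; lo=0, mid=0, hi=6
A[mid]=12>7: swap A[0],A[6]; hi=5 → [10, 7, 10, 10, 7, 10, 12]
A[mid]=10>7: swap A[0],A[5]; hi=4 → [10, 7, 10, 10, 7, 10, 12]
A[mid]=10>7: swap A[0],A[4]; hi=3 → [7, 7, 10, 10, 10, 10, 12]
A[mid]=7=7: mid=1
A[mid]=7=7: mid=2
A[mid]=10>7: swap A[2],A[3]; hi=2 → [7, 7, 10, 10, 10, 10, 12]
A[mid]=10>7: swap A[2],A[2]; hi=1 → [7, 7, 10, 10, 10, 10, 12]
end: lo=0, hi=1; A = [7, 7, 10, 10, 10, 10, 12]

(0, 1)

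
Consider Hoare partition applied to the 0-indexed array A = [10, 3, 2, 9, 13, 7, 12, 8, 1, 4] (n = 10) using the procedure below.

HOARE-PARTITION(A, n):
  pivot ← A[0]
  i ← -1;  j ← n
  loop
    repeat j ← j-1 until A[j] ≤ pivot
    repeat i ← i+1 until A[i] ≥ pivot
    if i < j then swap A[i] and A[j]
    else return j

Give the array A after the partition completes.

pivot = A[0] = 10; i = -1, j = 10
j→9 (A[9]=4≤10), i→0 (A[0]=10≥10); i<j, swap → [4, 3, 2, 9, 13, 7, 12, 8, 1, 10]
j→8 (A[8]=1≤10), i→4 (A[4]=13≥10); i<j, swap → [4, 3, 2, 9, 1, 7, 12, 8, 13, 10]
j→7 (A[7]=8≤10), i→6 (A[6]=12≥10); i<j, swap → [4, 3, 2, 9, 1, 7, 8, 12, 13, 10]
j→6, i→7; i≥j, return j=6. A = [4, 3, 2, 9, 1, 7, 8, 12, 13, 10]

[4, 3, 2, 9, 1, 7, 8, 12, 13, 10]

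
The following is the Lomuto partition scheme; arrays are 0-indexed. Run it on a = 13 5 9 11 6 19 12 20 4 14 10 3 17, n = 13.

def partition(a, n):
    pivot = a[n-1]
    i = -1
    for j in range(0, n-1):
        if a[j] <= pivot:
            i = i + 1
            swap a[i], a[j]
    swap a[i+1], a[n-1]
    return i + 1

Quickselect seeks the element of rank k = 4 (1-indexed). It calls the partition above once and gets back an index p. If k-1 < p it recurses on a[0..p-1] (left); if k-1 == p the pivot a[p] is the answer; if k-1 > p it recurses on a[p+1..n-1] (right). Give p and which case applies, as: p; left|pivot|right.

10; left

pivot = a[12] = 17; i = -1
j=0: a[0]=13 ≤ 17 → i=0, swap a[0],a[0] (no change) → 13 5 9 11 6 19 12 20 4 14 10 3 17
j=1: a[1]=5 ≤ 17 → i=1, swap a[1],a[1] (no change) → 13 5 9 11 6 19 12 20 4 14 10 3 17
j=2: a[2]=9 ≤ 17 → i=2, swap a[2],a[2] (no change) → 13 5 9 11 6 19 12 20 4 14 10 3 17
j=3: a[3]=11 ≤ 17 → i=3, swap a[3],a[3] (no change) → 13 5 9 11 6 19 12 20 4 14 10 3 17
j=4: a[4]=6 ≤ 17 → i=4, swap a[4],a[4] (no change) → 13 5 9 11 6 19 12 20 4 14 10 3 17
j=5: a[5]=19 > 17 → no swap
j=6: a[6]=12 ≤ 17 → i=5, swap a[5],a[6] → 13 5 9 11 6 12 19 20 4 14 10 3 17
j=7: a[7]=20 > 17 → no swap
j=8: a[8]=4 ≤ 17 → i=6, swap a[6],a[8] → 13 5 9 11 6 12 4 20 19 14 10 3 17
j=9: a[9]=14 ≤ 17 → i=7, swap a[7],a[9] → 13 5 9 11 6 12 4 14 19 20 10 3 17
j=10: a[10]=10 ≤ 17 → i=8, swap a[8],a[10] → 13 5 9 11 6 12 4 14 10 20 19 3 17
j=11: a[11]=3 ≤ 17 → i=9, swap a[9],a[11] → 13 5 9 11 6 12 4 14 10 3 19 20 17
final swap a[10],a[12] → 13 5 9 11 6 12 4 14 10 3 17 20 19; return 10
p = 10; k-1 = 3 < 10 ⇒ left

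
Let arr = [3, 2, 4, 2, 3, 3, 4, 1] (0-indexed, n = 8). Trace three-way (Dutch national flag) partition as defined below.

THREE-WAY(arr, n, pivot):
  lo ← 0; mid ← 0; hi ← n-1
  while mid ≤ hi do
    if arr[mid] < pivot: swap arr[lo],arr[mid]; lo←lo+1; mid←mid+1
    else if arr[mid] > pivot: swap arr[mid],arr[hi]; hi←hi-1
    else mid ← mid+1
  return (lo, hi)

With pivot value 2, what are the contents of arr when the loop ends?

pivot = 2; lo=0, mid=0, hi=7
arr[mid]=3>2: swap arr[0],arr[7]; hi=6 → [1, 2, 4, 2, 3, 3, 4, 3]
arr[mid]=1<2: swap arr[0],arr[0]; lo=1,mid=1 → [1, 2, 4, 2, 3, 3, 4, 3]
arr[mid]=2=2: mid=2
arr[mid]=4>2: swap arr[2],arr[6]; hi=5 → [1, 2, 4, 2, 3, 3, 4, 3]
arr[mid]=4>2: swap arr[2],arr[5]; hi=4 → [1, 2, 3, 2, 3, 4, 4, 3]
arr[mid]=3>2: swap arr[2],arr[4]; hi=3 → [1, 2, 3, 2, 3, 4, 4, 3]
arr[mid]=3>2: swap arr[2],arr[3]; hi=2 → [1, 2, 2, 3, 3, 4, 4, 3]
arr[mid]=2=2: mid=3
end: lo=1, hi=2; arr = [1, 2, 2, 3, 3, 4, 4, 3]

[1, 2, 2, 3, 3, 4, 4, 3]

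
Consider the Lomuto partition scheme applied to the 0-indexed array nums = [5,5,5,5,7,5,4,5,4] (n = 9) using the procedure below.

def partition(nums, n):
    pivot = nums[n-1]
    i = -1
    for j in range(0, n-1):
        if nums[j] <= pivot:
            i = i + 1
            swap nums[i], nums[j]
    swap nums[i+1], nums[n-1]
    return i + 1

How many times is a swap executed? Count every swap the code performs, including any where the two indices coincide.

2

pivot = nums[8] = 4; i = -1
j=0: nums[0]=5 > 4 → no swap
j=1: nums[1]=5 > 4 → no swap
j=2: nums[2]=5 > 4 → no swap
j=3: nums[3]=5 > 4 → no swap
j=4: nums[4]=7 > 4 → no swap
j=5: nums[5]=5 > 4 → no swap
j=6: nums[6]=4 ≤ 4 → i=0, swap nums[0],nums[6] → [4,5,5,5,7,5,5,5,4]
j=7: nums[7]=5 > 4 → no swap
final swap nums[1],nums[8] → [4,4,5,5,7,5,5,5,5]; return 1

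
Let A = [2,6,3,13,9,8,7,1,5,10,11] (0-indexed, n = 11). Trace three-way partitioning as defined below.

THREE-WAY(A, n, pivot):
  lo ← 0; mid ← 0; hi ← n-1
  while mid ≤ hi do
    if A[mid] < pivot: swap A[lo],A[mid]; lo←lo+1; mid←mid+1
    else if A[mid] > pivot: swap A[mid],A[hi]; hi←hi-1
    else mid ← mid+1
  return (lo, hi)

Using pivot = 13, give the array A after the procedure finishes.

pivot = 13; lo=0, mid=0, hi=10
A[mid]=2<13: swap A[0],A[0]; lo=1,mid=1 → [2,6,3,13,9,8,7,1,5,10,11]
A[mid]=6<13: swap A[1],A[1]; lo=2,mid=2 → [2,6,3,13,9,8,7,1,5,10,11]
A[mid]=3<13: swap A[2],A[2]; lo=3,mid=3 → [2,6,3,13,9,8,7,1,5,10,11]
A[mid]=13=13: mid=4
A[mid]=9<13: swap A[3],A[4]; lo=4,mid=5 → [2,6,3,9,13,8,7,1,5,10,11]
A[mid]=8<13: swap A[4],A[5]; lo=5,mid=6 → [2,6,3,9,8,13,7,1,5,10,11]
A[mid]=7<13: swap A[5],A[6]; lo=6,mid=7 → [2,6,3,9,8,7,13,1,5,10,11]
A[mid]=1<13: swap A[6],A[7]; lo=7,mid=8 → [2,6,3,9,8,7,1,13,5,10,11]
A[mid]=5<13: swap A[7],A[8]; lo=8,mid=9 → [2,6,3,9,8,7,1,5,13,10,11]
A[mid]=10<13: swap A[8],A[9]; lo=9,mid=10 → [2,6,3,9,8,7,1,5,10,13,11]
A[mid]=11<13: swap A[9],A[10]; lo=10,mid=11 → [2,6,3,9,8,7,1,5,10,11,13]
end: lo=10, hi=10; A = [2,6,3,9,8,7,1,5,10,11,13]

[2,6,3,9,8,7,1,5,10,11,13]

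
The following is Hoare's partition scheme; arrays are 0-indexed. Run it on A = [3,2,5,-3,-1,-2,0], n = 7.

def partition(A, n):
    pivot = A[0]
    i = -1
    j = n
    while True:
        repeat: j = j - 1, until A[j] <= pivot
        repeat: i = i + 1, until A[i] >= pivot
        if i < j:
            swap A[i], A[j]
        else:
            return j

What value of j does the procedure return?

4

pivot = A[0] = 3; i = -1, j = 7
j→6 (A[6]=0≤3), i→0 (A[0]=3≥3); i<j, swap → [0,2,5,-3,-1,-2,3]
j→5 (A[5]=-2≤3), i→2 (A[2]=5≥3); i<j, swap → [0,2,-2,-3,-1,5,3]
j→4, i→5; i≥j, return j=4. A = [0,2,-2,-3,-1,5,3]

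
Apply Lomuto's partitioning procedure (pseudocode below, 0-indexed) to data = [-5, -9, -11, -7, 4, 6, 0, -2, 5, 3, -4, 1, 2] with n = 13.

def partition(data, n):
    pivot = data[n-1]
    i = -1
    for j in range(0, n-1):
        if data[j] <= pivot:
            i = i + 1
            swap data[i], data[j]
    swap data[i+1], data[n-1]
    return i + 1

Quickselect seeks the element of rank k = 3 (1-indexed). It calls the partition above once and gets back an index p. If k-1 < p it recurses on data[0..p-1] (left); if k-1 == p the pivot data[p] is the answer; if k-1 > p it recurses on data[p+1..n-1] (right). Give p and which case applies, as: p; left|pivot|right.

pivot = data[12] = 2; i = -1
j=0: data[0]=-5 ≤ 2 → i=0, swap data[0],data[0] (no change) → [-5, -9, -11, -7, 4, 6, 0, -2, 5, 3, -4, 1, 2]
j=1: data[1]=-9 ≤ 2 → i=1, swap data[1],data[1] (no change) → [-5, -9, -11, -7, 4, 6, 0, -2, 5, 3, -4, 1, 2]
j=2: data[2]=-11 ≤ 2 → i=2, swap data[2],data[2] (no change) → [-5, -9, -11, -7, 4, 6, 0, -2, 5, 3, -4, 1, 2]
j=3: data[3]=-7 ≤ 2 → i=3, swap data[3],data[3] (no change) → [-5, -9, -11, -7, 4, 6, 0, -2, 5, 3, -4, 1, 2]
j=4: data[4]=4 > 2 → no swap
j=5: data[5]=6 > 2 → no swap
j=6: data[6]=0 ≤ 2 → i=4, swap data[4],data[6] → [-5, -9, -11, -7, 0, 6, 4, -2, 5, 3, -4, 1, 2]
j=7: data[7]=-2 ≤ 2 → i=5, swap data[5],data[7] → [-5, -9, -11, -7, 0, -2, 4, 6, 5, 3, -4, 1, 2]
j=8: data[8]=5 > 2 → no swap
j=9: data[9]=3 > 2 → no swap
j=10: data[10]=-4 ≤ 2 → i=6, swap data[6],data[10] → [-5, -9, -11, -7, 0, -2, -4, 6, 5, 3, 4, 1, 2]
j=11: data[11]=1 ≤ 2 → i=7, swap data[7],data[11] → [-5, -9, -11, -7, 0, -2, -4, 1, 5, 3, 4, 6, 2]
final swap data[8],data[12] → [-5, -9, -11, -7, 0, -2, -4, 1, 2, 3, 4, 6, 5]; return 8
p = 8; k-1 = 2 < 8 ⇒ left

8; left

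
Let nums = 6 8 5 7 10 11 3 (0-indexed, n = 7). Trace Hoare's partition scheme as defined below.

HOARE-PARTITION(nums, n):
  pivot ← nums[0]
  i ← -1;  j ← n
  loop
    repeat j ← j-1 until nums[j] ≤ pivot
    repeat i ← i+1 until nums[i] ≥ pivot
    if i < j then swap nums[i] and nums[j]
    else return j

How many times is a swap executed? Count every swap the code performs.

pivot=6
j stops at 6 (3), i stops at 0 (6); swap ⇒ 3 8 5 7 10 11 6
j stops at 2 (5), i stops at 1 (8); swap ⇒ 3 5 8 7 10 11 6
j stops at 1, i stops at 2; i≥j ⇒ return 1. nums=3 5 8 7 10 11 6

2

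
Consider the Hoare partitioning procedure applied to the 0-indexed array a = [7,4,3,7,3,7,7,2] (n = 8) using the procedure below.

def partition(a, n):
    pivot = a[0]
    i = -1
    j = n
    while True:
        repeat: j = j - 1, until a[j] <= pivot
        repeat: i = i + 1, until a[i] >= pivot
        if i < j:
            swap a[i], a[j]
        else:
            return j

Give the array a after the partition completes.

[2,4,3,7,3,7,7,7]

pivot=7
j stops at 7 (2), i stops at 0 (7); swap ⇒ [2,4,3,7,3,7,7,7]
j stops at 6 (7), i stops at 3 (7); swap ⇒ [2,4,3,7,3,7,7,7]
j stops at 5, i stops at 5; i≥j ⇒ return 5. a=[2,4,3,7,3,7,7,7]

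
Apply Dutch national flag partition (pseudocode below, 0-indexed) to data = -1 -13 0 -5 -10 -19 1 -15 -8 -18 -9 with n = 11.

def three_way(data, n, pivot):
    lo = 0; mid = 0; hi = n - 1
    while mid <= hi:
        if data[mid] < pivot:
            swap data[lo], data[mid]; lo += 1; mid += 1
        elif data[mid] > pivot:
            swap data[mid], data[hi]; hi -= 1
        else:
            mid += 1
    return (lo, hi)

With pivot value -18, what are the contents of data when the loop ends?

lo=0 mid=0 hi=10
-1>-18: swap(0,10), hi=9 ⇒ -9 -13 0 -5 -10 -19 1 -15 -8 -18 -1
-9>-18: swap(0,9), hi=8 ⇒ -18 -13 0 -5 -10 -19 1 -15 -8 -9 -1
-18=-18: mid=1
-13>-18: swap(1,8), hi=7 ⇒ -18 -8 0 -5 -10 -19 1 -15 -13 -9 -1
-8>-18: swap(1,7), hi=6 ⇒ -18 -15 0 -5 -10 -19 1 -8 -13 -9 -1
-15>-18: swap(1,6), hi=5 ⇒ -18 1 0 -5 -10 -19 -15 -8 -13 -9 -1
1>-18: swap(1,5), hi=4 ⇒ -18 -19 0 -5 -10 1 -15 -8 -13 -9 -1
-19<-18: swap(0,1), lo=1 mid=2 ⇒ -19 -18 0 -5 -10 1 -15 -8 -13 -9 -1
0>-18: swap(2,4), hi=3 ⇒ -19 -18 -10 -5 0 1 -15 -8 -13 -9 -1
-10>-18: swap(2,3), hi=2 ⇒ -19 -18 -5 -10 0 1 -15 -8 -13 -9 -1
-5>-18: swap(2,2), hi=1 ⇒ -19 -18 -5 -10 0 1 -15 -8 -13 -9 -1
done. lo=1 hi=1; data=-19 -18 -5 -10 0 1 -15 -8 -13 -9 -1

-19 -18 -5 -10 0 1 -15 -8 -13 -9 -1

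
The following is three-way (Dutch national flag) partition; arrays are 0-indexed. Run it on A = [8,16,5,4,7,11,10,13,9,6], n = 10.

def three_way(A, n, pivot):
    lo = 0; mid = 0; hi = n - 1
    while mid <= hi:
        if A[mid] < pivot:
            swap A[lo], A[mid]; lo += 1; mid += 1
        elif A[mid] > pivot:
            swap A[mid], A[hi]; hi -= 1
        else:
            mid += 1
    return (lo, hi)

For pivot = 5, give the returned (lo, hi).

(1, 1)

lo=0 mid=0 hi=9
8>5: swap(0,9), hi=8 ⇒ [6,16,5,4,7,11,10,13,9,8]
6>5: swap(0,8), hi=7 ⇒ [9,16,5,4,7,11,10,13,6,8]
9>5: swap(0,7), hi=6 ⇒ [13,16,5,4,7,11,10,9,6,8]
13>5: swap(0,6), hi=5 ⇒ [10,16,5,4,7,11,13,9,6,8]
10>5: swap(0,5), hi=4 ⇒ [11,16,5,4,7,10,13,9,6,8]
11>5: swap(0,4), hi=3 ⇒ [7,16,5,4,11,10,13,9,6,8]
7>5: swap(0,3), hi=2 ⇒ [4,16,5,7,11,10,13,9,6,8]
4<5: swap(0,0), lo=1 mid=1 ⇒ [4,16,5,7,11,10,13,9,6,8]
16>5: swap(1,2), hi=1 ⇒ [4,5,16,7,11,10,13,9,6,8]
5=5: mid=2
done. lo=1 hi=1; A=[4,5,16,7,11,10,13,9,6,8]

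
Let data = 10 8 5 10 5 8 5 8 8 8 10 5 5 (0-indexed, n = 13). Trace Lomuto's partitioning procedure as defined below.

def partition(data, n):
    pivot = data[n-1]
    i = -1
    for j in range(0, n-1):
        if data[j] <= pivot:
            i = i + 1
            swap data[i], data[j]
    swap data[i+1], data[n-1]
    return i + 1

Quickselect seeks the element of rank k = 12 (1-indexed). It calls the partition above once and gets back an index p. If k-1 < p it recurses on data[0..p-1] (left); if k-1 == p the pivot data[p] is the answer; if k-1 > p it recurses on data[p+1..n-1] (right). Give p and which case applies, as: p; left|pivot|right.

4; right

pivot=5, i=-1
j=0: 10>5, skip
j=1: 8>5, skip
j=2: 5≤5, i=0, swap(0,2) ⇒ 5 8 10 10 5 8 5 8 8 8 10 5 5
j=3: 10>5, skip
j=4: 5≤5, i=1, swap(1,4) ⇒ 5 5 10 10 8 8 5 8 8 8 10 5 5
j=5: 8>5, skip
j=6: 5≤5, i=2, swap(2,6) ⇒ 5 5 5 10 8 8 10 8 8 8 10 5 5
j=7: 8>5, skip
j=8: 8>5, skip
j=9: 8>5, skip
j=10: 10>5, skip
j=11: 5≤5, i=3, swap(3,11) ⇒ 5 5 5 5 8 8 10 8 8 8 10 10 5
swap(4,12) ⇒ 5 5 5 5 5 8 10 8 8 8 10 10 8; return 4
p = 4; k-1 = 11 > 4 ⇒ right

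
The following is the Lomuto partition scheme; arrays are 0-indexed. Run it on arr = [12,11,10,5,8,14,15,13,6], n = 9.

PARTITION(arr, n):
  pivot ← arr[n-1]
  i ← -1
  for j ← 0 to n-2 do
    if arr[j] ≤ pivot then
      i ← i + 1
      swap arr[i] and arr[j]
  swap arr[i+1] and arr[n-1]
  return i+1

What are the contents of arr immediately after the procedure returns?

[5,6,10,12,8,14,15,13,11]

pivot = arr[8] = 6; i = -1
j=0: arr[0]=12 > 6 → no swap
j=1: arr[1]=11 > 6 → no swap
j=2: arr[2]=10 > 6 → no swap
j=3: arr[3]=5 ≤ 6 → i=0, swap arr[0],arr[3] → [5,11,10,12,8,14,15,13,6]
j=4: arr[4]=8 > 6 → no swap
j=5: arr[5]=14 > 6 → no swap
j=6: arr[6]=15 > 6 → no swap
j=7: arr[7]=13 > 6 → no swap
final swap arr[1],arr[8] → [5,6,10,12,8,14,15,13,11]; return 1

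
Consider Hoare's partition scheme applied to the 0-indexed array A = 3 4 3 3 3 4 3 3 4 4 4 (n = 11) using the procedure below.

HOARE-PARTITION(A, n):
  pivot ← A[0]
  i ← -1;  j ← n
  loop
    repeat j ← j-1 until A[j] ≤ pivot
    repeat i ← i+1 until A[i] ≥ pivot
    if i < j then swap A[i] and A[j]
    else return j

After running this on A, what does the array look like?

3 3 3 3 3 4 4 3 4 4 4

pivot = A[0] = 3; i = -1, j = 11
j→7 (A[7]=3≤3), i→0 (A[0]=3≥3); i<j, swap → 3 4 3 3 3 4 3 3 4 4 4
j→6 (A[6]=3≤3), i→1 (A[1]=4≥3); i<j, swap → 3 3 3 3 3 4 4 3 4 4 4
j→4 (A[4]=3≤3), i→2 (A[2]=3≥3); i<j, swap → 3 3 3 3 3 4 4 3 4 4 4
j→3, i→3; i≥j, return j=3. A = 3 3 3 3 3 4 4 3 4 4 4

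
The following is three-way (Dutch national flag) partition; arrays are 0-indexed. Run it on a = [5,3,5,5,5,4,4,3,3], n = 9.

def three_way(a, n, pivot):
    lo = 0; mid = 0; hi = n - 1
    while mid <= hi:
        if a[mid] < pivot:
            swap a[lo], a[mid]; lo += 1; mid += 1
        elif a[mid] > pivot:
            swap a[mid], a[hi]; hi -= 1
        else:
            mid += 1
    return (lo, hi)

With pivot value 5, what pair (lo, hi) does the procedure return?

(5, 8)

lo=0 mid=0 hi=8
5=5: mid=1
3<5: swap(0,1), lo=1 mid=2 ⇒ [3,5,5,5,5,4,4,3,3]
5=5: mid=3
5=5: mid=4
5=5: mid=5
4<5: swap(1,5), lo=2 mid=6 ⇒ [3,4,5,5,5,5,4,3,3]
4<5: swap(2,6), lo=3 mid=7 ⇒ [3,4,4,5,5,5,5,3,3]
3<5: swap(3,7), lo=4 mid=8 ⇒ [3,4,4,3,5,5,5,5,3]
3<5: swap(4,8), lo=5 mid=9 ⇒ [3,4,4,3,3,5,5,5,5]
done. lo=5 hi=8; a=[3,4,4,3,3,5,5,5,5]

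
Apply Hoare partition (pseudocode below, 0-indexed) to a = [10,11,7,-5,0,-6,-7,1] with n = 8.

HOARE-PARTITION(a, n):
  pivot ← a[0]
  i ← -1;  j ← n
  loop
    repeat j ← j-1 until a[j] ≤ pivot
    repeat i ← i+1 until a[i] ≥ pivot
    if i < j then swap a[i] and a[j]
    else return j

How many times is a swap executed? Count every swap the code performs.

2

pivot = a[0] = 10; i = -1, j = 8
j→7 (a[7]=1≤10), i→0 (a[0]=10≥10); i<j, swap → [1,11,7,-5,0,-6,-7,10]
j→6 (a[6]=-7≤10), i→1 (a[1]=11≥10); i<j, swap → [1,-7,7,-5,0,-6,11,10]
j→5, i→6; i≥j, return j=5. a = [1,-7,7,-5,0,-6,11,10]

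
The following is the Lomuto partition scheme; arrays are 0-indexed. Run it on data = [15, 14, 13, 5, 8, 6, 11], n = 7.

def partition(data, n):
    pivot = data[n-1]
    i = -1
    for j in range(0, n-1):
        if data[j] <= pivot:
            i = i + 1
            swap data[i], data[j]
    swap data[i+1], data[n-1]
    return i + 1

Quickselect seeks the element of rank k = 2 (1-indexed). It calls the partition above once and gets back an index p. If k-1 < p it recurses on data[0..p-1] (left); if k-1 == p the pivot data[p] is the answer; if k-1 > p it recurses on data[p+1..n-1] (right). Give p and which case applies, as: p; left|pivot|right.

pivot=11, i=-1
j=0: 15>11, skip
j=1: 14>11, skip
j=2: 13>11, skip
j=3: 5≤11, i=0, swap(0,3) ⇒ [5, 14, 13, 15, 8, 6, 11]
j=4: 8≤11, i=1, swap(1,4) ⇒ [5, 8, 13, 15, 14, 6, 11]
j=5: 6≤11, i=2, swap(2,5) ⇒ [5, 8, 6, 15, 14, 13, 11]
swap(3,6) ⇒ [5, 8, 6, 11, 14, 13, 15]; return 3
p = 3; k-1 = 1 < 3 ⇒ left

3; left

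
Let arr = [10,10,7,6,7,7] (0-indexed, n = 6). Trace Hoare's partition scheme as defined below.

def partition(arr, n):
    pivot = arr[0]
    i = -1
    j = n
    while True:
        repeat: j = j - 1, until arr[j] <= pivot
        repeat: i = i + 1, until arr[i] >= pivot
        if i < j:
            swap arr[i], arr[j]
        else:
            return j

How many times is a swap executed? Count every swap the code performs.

pivot=10
j stops at 5 (7), i stops at 0 (10); swap ⇒ [7,10,7,6,7,10]
j stops at 4 (7), i stops at 1 (10); swap ⇒ [7,7,7,6,10,10]
j stops at 3, i stops at 4; i≥j ⇒ return 3. arr=[7,7,7,6,10,10]

2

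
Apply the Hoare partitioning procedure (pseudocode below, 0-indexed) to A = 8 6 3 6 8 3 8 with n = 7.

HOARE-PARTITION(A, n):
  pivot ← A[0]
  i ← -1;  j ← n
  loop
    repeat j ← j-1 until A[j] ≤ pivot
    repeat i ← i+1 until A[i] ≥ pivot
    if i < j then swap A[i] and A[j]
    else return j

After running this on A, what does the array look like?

8 6 3 6 3 8 8

pivot=8
j stops at 6 (8), i stops at 0 (8); swap ⇒ 8 6 3 6 8 3 8
j stops at 5 (3), i stops at 4 (8); swap ⇒ 8 6 3 6 3 8 8
j stops at 4, i stops at 5; i≥j ⇒ return 4. A=8 6 3 6 3 8 8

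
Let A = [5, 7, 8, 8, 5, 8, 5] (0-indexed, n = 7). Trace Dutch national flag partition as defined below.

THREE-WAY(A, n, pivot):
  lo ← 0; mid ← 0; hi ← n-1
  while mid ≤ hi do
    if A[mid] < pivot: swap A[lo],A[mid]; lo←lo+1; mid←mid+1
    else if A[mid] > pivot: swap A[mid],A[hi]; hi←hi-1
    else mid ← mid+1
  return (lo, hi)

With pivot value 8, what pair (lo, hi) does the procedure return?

(4, 6)

pivot = 8; lo=0, mid=0, hi=6
A[mid]=5<8: swap A[0],A[0]; lo=1,mid=1 → [5, 7, 8, 8, 5, 8, 5]
A[mid]=7<8: swap A[1],A[1]; lo=2,mid=2 → [5, 7, 8, 8, 5, 8, 5]
A[mid]=8=8: mid=3
A[mid]=8=8: mid=4
A[mid]=5<8: swap A[2],A[4]; lo=3,mid=5 → [5, 7, 5, 8, 8, 8, 5]
A[mid]=8=8: mid=6
A[mid]=5<8: swap A[3],A[6]; lo=4,mid=7 → [5, 7, 5, 5, 8, 8, 8]
end: lo=4, hi=6; A = [5, 7, 5, 5, 8, 8, 8]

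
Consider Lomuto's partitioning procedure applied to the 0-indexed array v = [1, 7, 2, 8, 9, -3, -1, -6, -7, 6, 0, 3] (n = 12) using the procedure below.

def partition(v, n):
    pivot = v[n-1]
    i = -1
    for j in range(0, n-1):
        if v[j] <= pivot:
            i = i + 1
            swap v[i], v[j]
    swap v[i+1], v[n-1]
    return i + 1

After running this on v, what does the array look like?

[1, 2, -3, -1, -6, -7, 0, 3, 7, 6, 8, 9]

pivot = v[11] = 3; i = -1
j=0: v[0]=1 ≤ 3 → i=0, swap v[0],v[0] (no change) → [1, 7, 2, 8, 9, -3, -1, -6, -7, 6, 0, 3]
j=1: v[1]=7 > 3 → no swap
j=2: v[2]=2 ≤ 3 → i=1, swap v[1],v[2] → [1, 2, 7, 8, 9, -3, -1, -6, -7, 6, 0, 3]
j=3: v[3]=8 > 3 → no swap
j=4: v[4]=9 > 3 → no swap
j=5: v[5]=-3 ≤ 3 → i=2, swap v[2],v[5] → [1, 2, -3, 8, 9, 7, -1, -6, -7, 6, 0, 3]
j=6: v[6]=-1 ≤ 3 → i=3, swap v[3],v[6] → [1, 2, -3, -1, 9, 7, 8, -6, -7, 6, 0, 3]
j=7: v[7]=-6 ≤ 3 → i=4, swap v[4],v[7] → [1, 2, -3, -1, -6, 7, 8, 9, -7, 6, 0, 3]
j=8: v[8]=-7 ≤ 3 → i=5, swap v[5],v[8] → [1, 2, -3, -1, -6, -7, 8, 9, 7, 6, 0, 3]
j=9: v[9]=6 > 3 → no swap
j=10: v[10]=0 ≤ 3 → i=6, swap v[6],v[10] → [1, 2, -3, -1, -6, -7, 0, 9, 7, 6, 8, 3]
final swap v[7],v[11] → [1, 2, -3, -1, -6, -7, 0, 3, 7, 6, 8, 9]; return 7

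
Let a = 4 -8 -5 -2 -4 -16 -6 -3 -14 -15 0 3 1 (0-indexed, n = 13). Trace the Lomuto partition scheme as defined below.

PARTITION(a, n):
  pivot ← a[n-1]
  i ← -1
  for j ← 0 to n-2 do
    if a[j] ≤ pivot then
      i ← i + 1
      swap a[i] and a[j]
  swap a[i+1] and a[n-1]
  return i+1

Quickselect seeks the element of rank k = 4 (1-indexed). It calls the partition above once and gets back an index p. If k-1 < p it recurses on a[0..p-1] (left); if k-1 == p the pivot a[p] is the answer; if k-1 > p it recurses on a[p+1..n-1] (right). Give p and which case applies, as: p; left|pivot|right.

10; left

pivot = a[12] = 1; i = -1
j=0: a[0]=4 > 1 → no swap
j=1: a[1]=-8 ≤ 1 → i=0, swap a[0],a[1] → -8 4 -5 -2 -4 -16 -6 -3 -14 -15 0 3 1
j=2: a[2]=-5 ≤ 1 → i=1, swap a[1],a[2] → -8 -5 4 -2 -4 -16 -6 -3 -14 -15 0 3 1
j=3: a[3]=-2 ≤ 1 → i=2, swap a[2],a[3] → -8 -5 -2 4 -4 -16 -6 -3 -14 -15 0 3 1
j=4: a[4]=-4 ≤ 1 → i=3, swap a[3],a[4] → -8 -5 -2 -4 4 -16 -6 -3 -14 -15 0 3 1
j=5: a[5]=-16 ≤ 1 → i=4, swap a[4],a[5] → -8 -5 -2 -4 -16 4 -6 -3 -14 -15 0 3 1
j=6: a[6]=-6 ≤ 1 → i=5, swap a[5],a[6] → -8 -5 -2 -4 -16 -6 4 -3 -14 -15 0 3 1
j=7: a[7]=-3 ≤ 1 → i=6, swap a[6],a[7] → -8 -5 -2 -4 -16 -6 -3 4 -14 -15 0 3 1
j=8: a[8]=-14 ≤ 1 → i=7, swap a[7],a[8] → -8 -5 -2 -4 -16 -6 -3 -14 4 -15 0 3 1
j=9: a[9]=-15 ≤ 1 → i=8, swap a[8],a[9] → -8 -5 -2 -4 -16 -6 -3 -14 -15 4 0 3 1
j=10: a[10]=0 ≤ 1 → i=9, swap a[9],a[10] → -8 -5 -2 -4 -16 -6 -3 -14 -15 0 4 3 1
j=11: a[11]=3 > 1 → no swap
final swap a[10],a[12] → -8 -5 -2 -4 -16 -6 -3 -14 -15 0 1 3 4; return 10
p = 10; k-1 = 3 < 10 ⇒ left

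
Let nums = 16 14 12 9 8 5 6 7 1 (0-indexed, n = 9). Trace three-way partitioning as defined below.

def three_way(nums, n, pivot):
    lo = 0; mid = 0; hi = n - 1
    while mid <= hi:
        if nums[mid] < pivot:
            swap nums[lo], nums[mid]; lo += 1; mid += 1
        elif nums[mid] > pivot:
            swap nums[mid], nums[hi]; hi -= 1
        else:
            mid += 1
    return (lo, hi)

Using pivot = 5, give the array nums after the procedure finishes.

pivot = 5; lo=0, mid=0, hi=8
nums[mid]=16>5: swap nums[0],nums[8]; hi=7 → 1 14 12 9 8 5 6 7 16
nums[mid]=1<5: swap nums[0],nums[0]; lo=1,mid=1 → 1 14 12 9 8 5 6 7 16
nums[mid]=14>5: swap nums[1],nums[7]; hi=6 → 1 7 12 9 8 5 6 14 16
nums[mid]=7>5: swap nums[1],nums[6]; hi=5 → 1 6 12 9 8 5 7 14 16
nums[mid]=6>5: swap nums[1],nums[5]; hi=4 → 1 5 12 9 8 6 7 14 16
nums[mid]=5=5: mid=2
nums[mid]=12>5: swap nums[2],nums[4]; hi=3 → 1 5 8 9 12 6 7 14 16
nums[mid]=8>5: swap nums[2],nums[3]; hi=2 → 1 5 9 8 12 6 7 14 16
nums[mid]=9>5: swap nums[2],nums[2]; hi=1 → 1 5 9 8 12 6 7 14 16
end: lo=1, hi=1; nums = 1 5 9 8 12 6 7 14 16

1 5 9 8 12 6 7 14 16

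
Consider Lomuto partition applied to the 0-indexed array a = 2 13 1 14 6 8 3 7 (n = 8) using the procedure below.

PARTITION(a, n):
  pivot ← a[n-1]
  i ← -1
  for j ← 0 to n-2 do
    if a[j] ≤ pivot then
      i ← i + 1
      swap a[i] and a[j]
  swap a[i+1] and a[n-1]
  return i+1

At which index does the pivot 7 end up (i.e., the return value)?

4

pivot = a[7] = 7; i = -1
j=0: a[0]=2 ≤ 7 → i=0, swap a[0],a[0] (no change) → 2 13 1 14 6 8 3 7
j=1: a[1]=13 > 7 → no swap
j=2: a[2]=1 ≤ 7 → i=1, swap a[1],a[2] → 2 1 13 14 6 8 3 7
j=3: a[3]=14 > 7 → no swap
j=4: a[4]=6 ≤ 7 → i=2, swap a[2],a[4] → 2 1 6 14 13 8 3 7
j=5: a[5]=8 > 7 → no swap
j=6: a[6]=3 ≤ 7 → i=3, swap a[3],a[6] → 2 1 6 3 13 8 14 7
final swap a[4],a[7] → 2 1 6 3 7 8 14 13; return 4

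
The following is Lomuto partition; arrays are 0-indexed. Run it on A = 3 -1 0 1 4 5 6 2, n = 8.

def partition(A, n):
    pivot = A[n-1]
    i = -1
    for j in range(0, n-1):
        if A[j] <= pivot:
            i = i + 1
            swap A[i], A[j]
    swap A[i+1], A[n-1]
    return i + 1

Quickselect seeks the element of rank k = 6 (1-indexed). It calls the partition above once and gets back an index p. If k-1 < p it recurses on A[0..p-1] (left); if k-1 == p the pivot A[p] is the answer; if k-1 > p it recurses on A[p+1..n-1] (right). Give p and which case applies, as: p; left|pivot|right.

3; right

pivot = A[7] = 2; i = -1
j=0: A[0]=3 > 2 → no swap
j=1: A[1]=-1 ≤ 2 → i=0, swap A[0],A[1] → -1 3 0 1 4 5 6 2
j=2: A[2]=0 ≤ 2 → i=1, swap A[1],A[2] → -1 0 3 1 4 5 6 2
j=3: A[3]=1 ≤ 2 → i=2, swap A[2],A[3] → -1 0 1 3 4 5 6 2
j=4: A[4]=4 > 2 → no swap
j=5: A[5]=5 > 2 → no swap
j=6: A[6]=6 > 2 → no swap
final swap A[3],A[7] → -1 0 1 2 4 5 6 3; return 3
p = 3; k-1 = 5 > 3 ⇒ right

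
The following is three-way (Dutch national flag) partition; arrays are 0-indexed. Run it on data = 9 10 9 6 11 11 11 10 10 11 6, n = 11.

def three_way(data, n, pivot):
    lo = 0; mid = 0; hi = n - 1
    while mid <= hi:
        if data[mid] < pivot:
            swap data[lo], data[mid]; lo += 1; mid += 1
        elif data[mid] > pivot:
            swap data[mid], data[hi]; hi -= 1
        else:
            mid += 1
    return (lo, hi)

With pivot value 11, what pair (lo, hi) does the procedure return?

pivot = 11; lo=0, mid=0, hi=10
data[mid]=9<11: swap data[0],data[0]; lo=1,mid=1 → 9 10 9 6 11 11 11 10 10 11 6
data[mid]=10<11: swap data[1],data[1]; lo=2,mid=2 → 9 10 9 6 11 11 11 10 10 11 6
data[mid]=9<11: swap data[2],data[2]; lo=3,mid=3 → 9 10 9 6 11 11 11 10 10 11 6
data[mid]=6<11: swap data[3],data[3]; lo=4,mid=4 → 9 10 9 6 11 11 11 10 10 11 6
data[mid]=11=11: mid=5
data[mid]=11=11: mid=6
data[mid]=11=11: mid=7
data[mid]=10<11: swap data[4],data[7]; lo=5,mid=8 → 9 10 9 6 10 11 11 11 10 11 6
data[mid]=10<11: swap data[5],data[8]; lo=6,mid=9 → 9 10 9 6 10 10 11 11 11 11 6
data[mid]=11=11: mid=10
data[mid]=6<11: swap data[6],data[10]; lo=7,mid=11 → 9 10 9 6 10 10 6 11 11 11 11
end: lo=7, hi=10; data = 9 10 9 6 10 10 6 11 11 11 11

(7, 10)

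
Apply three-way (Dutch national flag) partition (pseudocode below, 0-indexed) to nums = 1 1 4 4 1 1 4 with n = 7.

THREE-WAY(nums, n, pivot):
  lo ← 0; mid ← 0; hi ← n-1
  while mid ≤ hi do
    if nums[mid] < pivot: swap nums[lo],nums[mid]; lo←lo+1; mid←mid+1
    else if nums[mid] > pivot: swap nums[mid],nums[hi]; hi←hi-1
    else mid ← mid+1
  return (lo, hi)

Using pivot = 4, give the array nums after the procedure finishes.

1 1 1 1 4 4 4

pivot = 4; lo=0, mid=0, hi=6
nums[mid]=1<4: swap nums[0],nums[0]; lo=1,mid=1 → 1 1 4 4 1 1 4
nums[mid]=1<4: swap nums[1],nums[1]; lo=2,mid=2 → 1 1 4 4 1 1 4
nums[mid]=4=4: mid=3
nums[mid]=4=4: mid=4
nums[mid]=1<4: swap nums[2],nums[4]; lo=3,mid=5 → 1 1 1 4 4 1 4
nums[mid]=1<4: swap nums[3],nums[5]; lo=4,mid=6 → 1 1 1 1 4 4 4
nums[mid]=4=4: mid=7
end: lo=4, hi=6; nums = 1 1 1 1 4 4 4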